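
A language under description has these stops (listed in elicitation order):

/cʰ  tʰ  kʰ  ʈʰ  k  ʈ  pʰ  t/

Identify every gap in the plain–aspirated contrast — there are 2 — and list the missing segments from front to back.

Plain: /t/ (alveolar), /ʈ/ (retroflex), /k/ (velar).
Aspirated: /pʰ/ (bilabial), /tʰ/ (alveolar), /ʈʰ/ (retroflex), /cʰ/ (palatal), /kʰ/ (velar).
Gaps, from front to back: bilabial lacks plain (/p/); palatal lacks plain (/c/).

/p/, /c/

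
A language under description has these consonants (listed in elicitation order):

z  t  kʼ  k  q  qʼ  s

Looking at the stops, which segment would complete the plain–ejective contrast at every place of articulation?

Plain: /t/ (alveolar), /k/ (velar), /q/ (uvular).
Ejective: /kʼ/ (velar), /qʼ/ (uvular).
The alveolar row has no ejective member, so the gap is the ejective alveolar stop /tʼ/.

/tʼ/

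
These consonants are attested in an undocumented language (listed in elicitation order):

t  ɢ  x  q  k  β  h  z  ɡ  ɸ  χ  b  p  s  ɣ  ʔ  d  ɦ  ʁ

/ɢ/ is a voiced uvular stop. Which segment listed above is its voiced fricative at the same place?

/ʁ/

The voiced fricative at the same place is a voiced uvular fricative — in this inventory, /ʁ/.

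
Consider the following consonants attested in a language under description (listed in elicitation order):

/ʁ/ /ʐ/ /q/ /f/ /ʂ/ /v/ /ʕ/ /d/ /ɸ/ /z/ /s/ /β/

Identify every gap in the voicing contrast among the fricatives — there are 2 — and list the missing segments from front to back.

/χ/, /ħ/

Voiceless: /ɸ/ (bilabial), /f/ (labiodental), /s/ (alveolar), /ʂ/ (retroflex).
Voiced: /β/ (bilabial), /v/ (labiodental), /z/ (alveolar), /ʐ/ (retroflex), /ʁ/ (uvular), /ʕ/ (pharyngeal).
Gaps, from front to back: uvular lacks voiceless (/χ/); pharyngeal lacks voiceless (/ħ/).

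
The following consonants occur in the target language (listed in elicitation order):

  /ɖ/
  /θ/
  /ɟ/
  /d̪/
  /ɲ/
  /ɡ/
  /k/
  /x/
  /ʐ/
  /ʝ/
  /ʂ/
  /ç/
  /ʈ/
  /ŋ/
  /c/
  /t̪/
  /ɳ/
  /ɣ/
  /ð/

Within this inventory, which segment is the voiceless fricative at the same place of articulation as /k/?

/x/

/k/ is a voiceless velar stop.
The voiceless fricative at the same place is a voiceless velar fricative — in this inventory, /x/.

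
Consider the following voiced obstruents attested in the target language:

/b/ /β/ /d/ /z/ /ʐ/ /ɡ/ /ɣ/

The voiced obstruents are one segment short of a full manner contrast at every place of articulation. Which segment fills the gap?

/ɖ/

Stop: /b/ (bilabial), /d/ (alveolar), /ɡ/ (velar).
Fricative: /β/ (bilabial), /z/ (alveolar), /ʐ/ (retroflex), /ɣ/ (velar).
The retroflex row has no stop member, so the gap is the retroflex stop /ɖ/.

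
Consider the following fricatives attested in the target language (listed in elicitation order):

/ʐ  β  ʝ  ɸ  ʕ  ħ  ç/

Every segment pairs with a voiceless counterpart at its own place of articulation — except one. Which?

/ʐ/

Bilabial: /ɸ/ ~ /β/
Palatal: /ç/ ~ /ʝ/
Pharyngeal: /ħ/ ~ /ʕ/
Retroflex: only /ʐ/ (voiced); no voiceless partner.
So /ʐ/ is the unpaired segment.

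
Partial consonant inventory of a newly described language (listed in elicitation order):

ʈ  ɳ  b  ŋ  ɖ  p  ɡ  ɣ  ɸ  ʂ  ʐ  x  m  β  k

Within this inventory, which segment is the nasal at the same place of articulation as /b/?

/m/

/b/ is a voiced bilabial stop.
The nasal at the same place is a bilabial nasal — in this inventory, /m/.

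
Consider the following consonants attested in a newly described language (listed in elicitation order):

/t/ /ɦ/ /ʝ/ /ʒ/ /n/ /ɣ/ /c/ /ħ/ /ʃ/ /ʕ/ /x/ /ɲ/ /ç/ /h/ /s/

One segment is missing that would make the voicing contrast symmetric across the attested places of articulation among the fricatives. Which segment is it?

/z/

Voiceless: /s/ (alveolar), /ʃ/ (postalveolar), /ç/ (palatal), /x/ (velar), /ħ/ (pharyngeal), /h/ (glottal).
Voiced: /ʒ/ (postalveolar), /ʝ/ (palatal), /ɣ/ (velar), /ʕ/ (pharyngeal), /ɦ/ (glottal).
The alveolar row has no voiced member, so the gap is the voiced alveolar fricative /z/.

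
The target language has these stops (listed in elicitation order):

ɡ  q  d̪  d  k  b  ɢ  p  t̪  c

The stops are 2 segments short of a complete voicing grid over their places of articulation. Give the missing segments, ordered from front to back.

Voiceless: /p/ (bilabial), /t̪/ (dental), /c/ (palatal), /k/ (velar), /q/ (uvular).
Voiced: /b/ (bilabial), /d̪/ (dental), /d/ (alveolar), /ɡ/ (velar), /ɢ/ (uvular).
Gaps, from front to back: alveolar lacks voiceless (/t/); palatal lacks voiced (/ɟ/).

/t/, /ɟ/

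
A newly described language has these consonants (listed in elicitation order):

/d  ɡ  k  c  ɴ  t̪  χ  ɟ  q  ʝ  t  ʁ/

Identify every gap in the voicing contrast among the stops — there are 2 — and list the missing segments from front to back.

Voiceless: /t̪/ (dental), /t/ (alveolar), /c/ (palatal), /k/ (velar), /q/ (uvular).
Voiced: /d/ (alveolar), /ɟ/ (palatal), /ɡ/ (velar).
Gaps, from front to back: dental lacks voiced (/d̪/); uvular lacks voiced (/ɢ/).

/d̪/, /ɢ/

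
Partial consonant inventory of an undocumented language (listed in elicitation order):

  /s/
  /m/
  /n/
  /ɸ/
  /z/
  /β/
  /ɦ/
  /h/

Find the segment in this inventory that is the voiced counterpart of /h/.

/ɦ/

/h/ is a voiceless glottal fricative.
The voiced counterpart is a voiced glottal fricative — in this inventory, /ɦ/.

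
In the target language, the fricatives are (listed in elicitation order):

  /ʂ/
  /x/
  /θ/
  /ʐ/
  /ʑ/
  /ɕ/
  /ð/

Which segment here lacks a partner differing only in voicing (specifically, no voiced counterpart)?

Dental: /θ/ ~ /ð/
Retroflex: /ʂ/ ~ /ʐ/
Alveolo-palatal: /ɕ/ ~ /ʑ/
Velar: only /x/ (voiceless); no voiced partner.
So /x/ is the unpaired segment.

/x/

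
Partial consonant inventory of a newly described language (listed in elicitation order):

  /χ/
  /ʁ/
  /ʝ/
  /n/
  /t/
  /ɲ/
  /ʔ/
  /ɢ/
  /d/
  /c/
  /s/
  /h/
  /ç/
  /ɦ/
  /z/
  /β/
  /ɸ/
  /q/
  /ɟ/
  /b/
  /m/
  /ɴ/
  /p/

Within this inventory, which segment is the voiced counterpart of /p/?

/p/ is a voiceless bilabial stop.
The voiced counterpart is a voiced bilabial stop — in this inventory, /b/.

/b/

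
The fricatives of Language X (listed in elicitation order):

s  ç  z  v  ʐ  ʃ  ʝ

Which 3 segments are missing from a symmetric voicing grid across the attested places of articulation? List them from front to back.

/f/, /ʒ/, /ʂ/

Voiceless: /s/ (alveolar), /ʃ/ (postalveolar), /ç/ (palatal).
Voiced: /v/ (labiodental), /z/ (alveolar), /ʐ/ (retroflex), /ʝ/ (palatal).
Gaps, from front to back: labiodental lacks voiceless (/f/); postalveolar lacks voiced (/ʒ/); retroflex lacks voiceless (/ʂ/).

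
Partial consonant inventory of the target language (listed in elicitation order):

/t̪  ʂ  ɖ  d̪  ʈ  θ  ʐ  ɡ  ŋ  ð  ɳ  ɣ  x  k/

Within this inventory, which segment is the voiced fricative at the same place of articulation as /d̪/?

/ð/

/d̪/ is a voiced dental stop.
The voiced fricative at the same place is a voiced dental fricative — in this inventory, /ð/.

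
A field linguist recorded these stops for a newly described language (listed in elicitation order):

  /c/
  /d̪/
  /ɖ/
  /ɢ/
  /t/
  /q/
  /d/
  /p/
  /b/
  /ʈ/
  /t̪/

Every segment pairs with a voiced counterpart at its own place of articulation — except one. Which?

Bilabial: /p/ ~ /b/
Dental: /t̪/ ~ /d̪/
Alveolar: /t/ ~ /d/
Retroflex: /ʈ/ ~ /ɖ/
Uvular: /q/ ~ /ɢ/
Palatal: only /c/ (voiceless); no voiced partner.
So /c/ is the unpaired segment.

/c/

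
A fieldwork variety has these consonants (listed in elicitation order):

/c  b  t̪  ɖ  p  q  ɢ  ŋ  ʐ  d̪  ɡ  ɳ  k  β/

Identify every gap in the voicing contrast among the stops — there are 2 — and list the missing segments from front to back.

bilabial: voiceless /p/, voiced /b/.
dental: voiceless /t̪/, voiced /d̪/.
retroflex: voiceless —, voiced /ɖ/.
palatal: voiceless /c/, voiced —.
velar: voiceless /k/, voiced /ɡ/.
uvular: voiceless /q/, voiced /ɢ/.
Gaps, from front to back: retroflex lacks voiceless (/ʈ/); palatal lacks voiced (/ɟ/).

/ʈ/, /ɟ/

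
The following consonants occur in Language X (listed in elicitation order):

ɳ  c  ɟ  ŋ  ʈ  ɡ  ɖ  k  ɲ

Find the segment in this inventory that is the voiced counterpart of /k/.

/ɡ/

/k/ is a voiceless velar stop.
The voiced counterpart is a voiced velar stop — in this inventory, /ɡ/.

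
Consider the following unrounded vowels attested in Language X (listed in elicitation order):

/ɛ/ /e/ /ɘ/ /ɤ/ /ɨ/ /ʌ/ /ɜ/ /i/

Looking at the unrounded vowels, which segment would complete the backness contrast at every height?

height            front     central   back    
high              i         ɨ         —       
high-mid          e         ɘ         ɤ       
low-mid           ɛ         ɜ         ʌ       
The high row has no back member, so the gap is the high back unrounded vowel /ɯ/.

/ɯ/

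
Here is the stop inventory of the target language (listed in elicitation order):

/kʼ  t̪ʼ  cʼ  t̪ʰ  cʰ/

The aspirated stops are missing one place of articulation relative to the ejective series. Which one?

Aspirated: /t̪ʰ/ (dental), /cʰ/ (palatal).
Ejective: /t̪ʼ/ (dental), /cʼ/ (palatal), /kʼ/ (velar).
Every place of articulation has an aspirated member except velar, where /kʰ/ would be expected.

velar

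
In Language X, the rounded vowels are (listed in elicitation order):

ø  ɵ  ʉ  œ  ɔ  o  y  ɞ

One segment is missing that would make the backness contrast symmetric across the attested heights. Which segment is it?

/u/

height            front     central   back    
high              y         ʉ         —       
high-mid          ø         ɵ         o       
low-mid           œ         ɞ         ɔ       
The high row has no back member, so the gap is the high back rounded vowel /u/.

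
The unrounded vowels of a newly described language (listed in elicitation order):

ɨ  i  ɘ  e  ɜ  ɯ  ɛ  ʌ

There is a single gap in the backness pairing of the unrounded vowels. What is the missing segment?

/ɤ/

Front: /i/ (high), /e/ (high-mid), /ɛ/ (low-mid).
Central: /ɨ/ (high), /ɘ/ (high-mid), /ɜ/ (low-mid).
Back: /ɯ/ (high), /ʌ/ (low-mid).
The high-mid row has no back member, so the gap is the high-mid back unrounded vowel /ɤ/.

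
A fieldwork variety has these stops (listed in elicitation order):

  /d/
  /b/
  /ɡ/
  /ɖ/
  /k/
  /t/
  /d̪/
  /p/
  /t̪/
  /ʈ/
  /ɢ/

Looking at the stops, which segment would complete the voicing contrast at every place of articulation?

bilabial: voiceless /p/, voiced /b/.
dental: voiceless /t̪/, voiced /d̪/.
alveolar: voiceless /t/, voiced /d/.
retroflex: voiceless /ʈ/, voiced /ɖ/.
velar: voiceless /k/, voiced /ɡ/.
uvular: voiceless —, voiced /ɢ/.
The uvular row has no voiceless member, so the gap is the voiceless uvular stop /q/.

/q/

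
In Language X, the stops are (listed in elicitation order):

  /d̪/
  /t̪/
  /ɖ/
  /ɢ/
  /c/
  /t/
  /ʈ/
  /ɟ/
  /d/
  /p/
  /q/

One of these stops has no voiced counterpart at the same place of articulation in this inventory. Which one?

Dental: /t̪/ ~ /d̪/
Alveolar: /t/ ~ /d/
Retroflex: /ʈ/ ~ /ɖ/
Palatal: /c/ ~ /ɟ/
Uvular: /q/ ~ /ɢ/
Bilabial: only /p/ (voiceless); no voiced partner.
So /p/ is the unpaired segment.

/p/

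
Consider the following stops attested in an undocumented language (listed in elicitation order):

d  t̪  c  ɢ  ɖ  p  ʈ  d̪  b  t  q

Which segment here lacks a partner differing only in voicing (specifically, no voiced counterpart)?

Bilabial: /p/ ~ /b/
Dental: /t̪/ ~ /d̪/
Alveolar: /t/ ~ /d/
Retroflex: /ʈ/ ~ /ɖ/
Uvular: /q/ ~ /ɢ/
Palatal: only /c/ (voiceless); no voiced partner.
So /c/ is the unpaired segment.

/c/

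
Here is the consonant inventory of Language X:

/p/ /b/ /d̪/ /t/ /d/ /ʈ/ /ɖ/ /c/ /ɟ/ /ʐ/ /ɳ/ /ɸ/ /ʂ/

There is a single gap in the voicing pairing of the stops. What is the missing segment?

/t̪/

bilabial: voiceless /p/, voiced /b/.
dental: voiceless —, voiced /d̪/.
alveolar: voiceless /t/, voiced /d/.
retroflex: voiceless /ʈ/, voiced /ɖ/.
palatal: voiceless /c/, voiced /ɟ/.
The dental row has no voiceless member, so the gap is the voiceless dental stop /t̪/.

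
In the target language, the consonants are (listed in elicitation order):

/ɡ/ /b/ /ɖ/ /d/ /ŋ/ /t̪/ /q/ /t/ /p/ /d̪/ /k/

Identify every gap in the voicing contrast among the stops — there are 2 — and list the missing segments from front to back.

/ʈ/, /ɢ/

place of articulation  voiceless  voiced  
bilabial          p         b       
dental            t̪        d̪      
alveolar          t         d       
retroflex         —         ɖ       
velar             k         ɡ       
uvular            q         —       
Gaps, from front to back: retroflex lacks voiceless (/ʈ/); uvular lacks voiced (/ɢ/).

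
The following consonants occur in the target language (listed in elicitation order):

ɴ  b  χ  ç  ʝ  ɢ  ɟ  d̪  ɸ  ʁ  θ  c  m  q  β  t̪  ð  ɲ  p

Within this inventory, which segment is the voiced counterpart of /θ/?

/θ/ is a voiceless dental fricative.
The voiced counterpart is a voiced dental fricative — in this inventory, /ð/.

/ð/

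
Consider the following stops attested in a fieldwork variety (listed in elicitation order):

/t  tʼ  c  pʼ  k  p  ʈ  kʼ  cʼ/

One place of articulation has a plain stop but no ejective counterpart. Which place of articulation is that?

bilabial: plain /p/, ejective /pʼ/.
alveolar: plain /t/, ejective /tʼ/.
retroflex: plain /ʈ/, ejective —.
palatal: plain /c/, ejective /cʼ/.
velar: plain /k/, ejective /kʼ/.
Every place of articulation has an ejective member except retroflex, where /ʈʼ/ would be expected.

retroflex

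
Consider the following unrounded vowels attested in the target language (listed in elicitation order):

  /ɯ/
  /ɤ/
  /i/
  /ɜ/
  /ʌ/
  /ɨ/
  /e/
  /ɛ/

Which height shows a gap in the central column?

high-mid

height            front     central   back    
high              i         ɨ         ɯ       
high-mid          e         —         ɤ       
low-mid           ɛ         ɜ         ʌ       
Every height has a central member except high-mid, where /ɘ/ would be expected.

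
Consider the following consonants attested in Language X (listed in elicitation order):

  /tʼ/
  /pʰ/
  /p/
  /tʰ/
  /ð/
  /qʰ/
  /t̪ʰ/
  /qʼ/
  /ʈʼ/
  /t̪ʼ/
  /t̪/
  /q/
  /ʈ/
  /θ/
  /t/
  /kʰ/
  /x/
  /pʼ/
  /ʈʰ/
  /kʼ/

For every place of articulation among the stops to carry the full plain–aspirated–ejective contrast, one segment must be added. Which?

place of articulation  plain     aspirated  ejective
bilabial          p         pʰ        pʼ      
dental            t̪        t̪ʰ       t̪ʼ     
alveolar          t         tʰ        tʼ      
retroflex         ʈ         ʈʰ        ʈʼ      
velar             —         kʰ        kʼ      
uvular            q         qʰ        qʼ      
The velar row has no plain member, so the gap is the plain velar stop /k/.

/k/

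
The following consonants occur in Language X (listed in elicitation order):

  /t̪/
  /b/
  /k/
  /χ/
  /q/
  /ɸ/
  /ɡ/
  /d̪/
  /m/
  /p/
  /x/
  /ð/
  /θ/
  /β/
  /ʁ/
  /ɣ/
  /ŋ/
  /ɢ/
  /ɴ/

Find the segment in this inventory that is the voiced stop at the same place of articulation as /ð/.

/ð/ is a voiced dental fricative.
The voiced stop at the same place is a voiced dental stop — in this inventory, /d̪/.

/d̪/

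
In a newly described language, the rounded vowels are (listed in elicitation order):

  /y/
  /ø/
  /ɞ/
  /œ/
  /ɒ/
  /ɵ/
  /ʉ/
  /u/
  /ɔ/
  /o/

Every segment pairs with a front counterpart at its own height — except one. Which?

High: /y/ ~ /ʉ/ ~ /u/
High-mid: /ø/ ~ /ɵ/ ~ /o/
Low-mid: /œ/ ~ /ɞ/ ~ /ɔ/
Low: only /ɒ/ (back); no front partner.
So /ɒ/ is the unpaired segment.

/ɒ/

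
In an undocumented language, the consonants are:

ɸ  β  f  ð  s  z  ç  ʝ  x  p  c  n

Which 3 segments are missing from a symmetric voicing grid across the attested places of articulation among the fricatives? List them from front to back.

/v/, /θ/, /ɣ/

place of articulation  voiceless  voiced  
bilabial          ɸ         β       
labiodental       f         —       
dental            —         ð       
alveolar          s         z       
palatal           ç         ʝ       
velar             x         —       
Gaps, from front to back: labiodental lacks voiced (/v/); dental lacks voiceless (/θ/); velar lacks voiced (/ɣ/).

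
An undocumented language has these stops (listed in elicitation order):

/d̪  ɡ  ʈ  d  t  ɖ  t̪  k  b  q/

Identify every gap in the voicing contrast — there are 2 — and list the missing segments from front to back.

place of articulation  voiceless  voiced  
bilabial          —         b       
dental            t̪        d̪      
alveolar          t         d       
retroflex         ʈ         ɖ       
velar             k         ɡ       
uvular            q         —       
Gaps, from front to back: bilabial lacks voiceless (/p/); uvular lacks voiced (/ɢ/).

/p/, /ɢ/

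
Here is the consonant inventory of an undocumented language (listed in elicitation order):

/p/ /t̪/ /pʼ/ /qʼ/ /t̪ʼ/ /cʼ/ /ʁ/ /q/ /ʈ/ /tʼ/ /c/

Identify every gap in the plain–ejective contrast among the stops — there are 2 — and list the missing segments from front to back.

place of articulation  plain     ejective
bilabial          p         pʼ      
dental            t̪        t̪ʼ     
alveolar          —         tʼ      
retroflex         ʈ         —       
palatal           c         cʼ      
uvular            q         qʼ      
Gaps, from front to back: alveolar lacks plain (/t/); retroflex lacks ejective (/ʈʼ/).

/t/, /ʈʼ/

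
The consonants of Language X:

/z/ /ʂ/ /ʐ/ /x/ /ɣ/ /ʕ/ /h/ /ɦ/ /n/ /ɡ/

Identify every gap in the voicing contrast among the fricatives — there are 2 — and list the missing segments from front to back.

/s/, /ħ/

alveolar: voiceless —, voiced /z/.
retroflex: voiceless /ʂ/, voiced /ʐ/.
velar: voiceless /x/, voiced /ɣ/.
pharyngeal: voiceless —, voiced /ʕ/.
glottal: voiceless /h/, voiced /ɦ/.
Gaps, from front to back: alveolar lacks voiceless (/s/); pharyngeal lacks voiceless (/ħ/).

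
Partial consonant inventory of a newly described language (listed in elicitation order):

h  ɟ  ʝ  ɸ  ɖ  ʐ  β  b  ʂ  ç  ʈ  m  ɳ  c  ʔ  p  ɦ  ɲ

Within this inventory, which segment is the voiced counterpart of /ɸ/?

/ɸ/ is a voiceless bilabial fricative.
The voiced counterpart is a voiced bilabial fricative — in this inventory, /β/.

/β/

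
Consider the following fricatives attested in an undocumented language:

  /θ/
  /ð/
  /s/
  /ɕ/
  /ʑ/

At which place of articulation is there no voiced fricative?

alveolar

dental: voiceless /θ/, voiced /ð/.
alveolar: voiceless /s/, voiced —.
alveolo-palatal: voiceless /ɕ/, voiced /ʑ/.
Every place of articulation has a voiced member except alveolar, where /z/ would be expected.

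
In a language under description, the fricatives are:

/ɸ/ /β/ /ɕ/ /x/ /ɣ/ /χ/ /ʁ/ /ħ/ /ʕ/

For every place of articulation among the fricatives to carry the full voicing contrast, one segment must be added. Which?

/ʑ/

bilabial: voiceless /ɸ/, voiced /β/.
alveolo-palatal: voiceless /ɕ/, voiced —.
velar: voiceless /x/, voiced /ɣ/.
uvular: voiceless /χ/, voiced /ʁ/.
pharyngeal: voiceless /ħ/, voiced /ʕ/.
The alveolo-palatal row has no voiced member, so the gap is the voiced alveolo-palatal fricative /ʑ/.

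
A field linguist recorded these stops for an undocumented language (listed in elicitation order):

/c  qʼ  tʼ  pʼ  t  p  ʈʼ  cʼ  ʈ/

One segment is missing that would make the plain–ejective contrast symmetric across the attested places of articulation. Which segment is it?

/q/

place of articulation  plain     ejective
bilabial          p         pʼ      
alveolar          t         tʼ      
retroflex         ʈ         ʈʼ      
palatal           c         cʼ      
uvular            —         qʼ      
The uvular row has no plain member, so the gap is the plain uvular stop /q/.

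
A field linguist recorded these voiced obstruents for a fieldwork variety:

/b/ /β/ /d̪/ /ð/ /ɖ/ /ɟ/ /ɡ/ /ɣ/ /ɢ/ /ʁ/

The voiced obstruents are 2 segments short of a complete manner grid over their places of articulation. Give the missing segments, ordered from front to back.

place of articulation  stop      fricative
bilabial          b         β       
dental            d̪        ð       
retroflex         ɖ         —       
palatal           ɟ         —       
velar             ɡ         ɣ       
uvular            ɢ         ʁ       
Gaps, from front to back: retroflex lacks fricative (/ʐ/); palatal lacks fricative (/ʝ/).

/ʐ/, /ʝ/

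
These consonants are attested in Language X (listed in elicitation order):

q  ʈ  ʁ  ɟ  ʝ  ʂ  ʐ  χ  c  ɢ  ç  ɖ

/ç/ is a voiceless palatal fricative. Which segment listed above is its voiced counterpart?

/ʝ/

The voiced counterpart is a voiced palatal fricative — in this inventory, /ʝ/.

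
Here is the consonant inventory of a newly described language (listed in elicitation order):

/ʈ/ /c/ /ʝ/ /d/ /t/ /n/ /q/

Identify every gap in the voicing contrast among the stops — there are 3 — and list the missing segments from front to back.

alveolar: voiceless /t/, voiced /d/.
retroflex: voiceless /ʈ/, voiced —.
palatal: voiceless /c/, voiced —.
uvular: voiceless /q/, voiced —.
Gaps, from front to back: retroflex lacks voiced (/ɖ/); palatal lacks voiced (/ɟ/); uvular lacks voiced (/ɢ/).

/ɖ/, /ɟ/, /ɢ/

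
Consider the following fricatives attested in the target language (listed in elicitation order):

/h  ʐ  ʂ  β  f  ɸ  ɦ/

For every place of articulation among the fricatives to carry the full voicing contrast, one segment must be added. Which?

/v/

bilabial: voiceless /ɸ/, voiced /β/.
labiodental: voiceless /f/, voiced —.
retroflex: voiceless /ʂ/, voiced /ʐ/.
glottal: voiceless /h/, voiced /ɦ/.
The labiodental row has no voiced member, so the gap is the voiced labiodental fricative /v/.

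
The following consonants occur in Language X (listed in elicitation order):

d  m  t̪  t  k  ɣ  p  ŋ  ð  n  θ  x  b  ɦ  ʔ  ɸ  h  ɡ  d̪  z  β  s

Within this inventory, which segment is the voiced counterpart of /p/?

/p/ is a voiceless bilabial stop.
The voiced counterpart is a voiced bilabial stop — in this inventory, /b/.

/b/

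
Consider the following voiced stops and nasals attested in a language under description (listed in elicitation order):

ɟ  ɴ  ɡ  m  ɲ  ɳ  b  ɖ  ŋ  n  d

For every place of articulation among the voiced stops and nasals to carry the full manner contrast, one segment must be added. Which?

bilabial: oral stop /b/, nasal /m/.
alveolar: oral stop /d/, nasal /n/.
retroflex: oral stop /ɖ/, nasal /ɳ/.
palatal: oral stop /ɟ/, nasal /ɲ/.
velar: oral stop /ɡ/, nasal /ŋ/.
uvular: oral stop —, nasal /ɴ/.
The uvular row has no oral stop member, so the gap is the uvular oral stop /ɢ/.

/ɢ/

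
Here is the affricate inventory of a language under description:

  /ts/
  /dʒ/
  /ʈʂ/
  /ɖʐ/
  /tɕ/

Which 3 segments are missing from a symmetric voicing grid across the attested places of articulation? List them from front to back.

alveolar: voiceless /ts/, voiced —.
postalveolar: voiceless —, voiced /dʒ/.
retroflex: voiceless /ʈʂ/, voiced /ɖʐ/.
alveolo-palatal: voiceless /tɕ/, voiced —.
Gaps, from front to back: alveolar lacks voiced (/dz/); postalveolar lacks voiceless (/tʃ/); alveolo-palatal lacks voiced (/dʑ/).

/dz/, /tʃ/, /dʑ/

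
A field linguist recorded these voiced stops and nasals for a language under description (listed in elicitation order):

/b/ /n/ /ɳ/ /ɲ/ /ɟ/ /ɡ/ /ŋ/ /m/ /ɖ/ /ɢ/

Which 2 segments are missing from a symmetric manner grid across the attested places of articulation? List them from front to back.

Oral stop: /b/ (bilabial), /ɖ/ (retroflex), /ɟ/ (palatal), /ɡ/ (velar), /ɢ/ (uvular).
Nasal: /m/ (bilabial), /n/ (alveolar), /ɳ/ (retroflex), /ɲ/ (palatal), /ŋ/ (velar).
Gaps, from front to back: alveolar lacks oral stop (/d/); uvular lacks nasal (/ɴ/).

/d/, /ɴ/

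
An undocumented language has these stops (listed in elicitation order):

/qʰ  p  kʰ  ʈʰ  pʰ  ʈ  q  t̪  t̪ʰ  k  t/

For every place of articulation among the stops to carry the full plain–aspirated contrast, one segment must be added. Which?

/tʰ/

Plain: /p/ (bilabial), /t̪/ (dental), /t/ (alveolar), /ʈ/ (retroflex), /k/ (velar), /q/ (uvular).
Aspirated: /pʰ/ (bilabial), /t̪ʰ/ (dental), /ʈʰ/ (retroflex), /kʰ/ (velar), /qʰ/ (uvular).
The alveolar row has no aspirated member, so the gap is the aspirated alveolar stop /tʰ/.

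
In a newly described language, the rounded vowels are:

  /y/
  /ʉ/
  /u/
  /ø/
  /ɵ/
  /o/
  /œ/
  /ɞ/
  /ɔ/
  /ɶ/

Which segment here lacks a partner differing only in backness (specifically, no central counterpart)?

High: /y/ ~ /ʉ/ ~ /u/
High-mid: /ø/ ~ /ɵ/ ~ /o/
Low-mid: /œ/ ~ /ɞ/ ~ /ɔ/
Low: only /ɶ/ (front); no central partner.
So /ɶ/ is the unpaired segment.

/ɶ/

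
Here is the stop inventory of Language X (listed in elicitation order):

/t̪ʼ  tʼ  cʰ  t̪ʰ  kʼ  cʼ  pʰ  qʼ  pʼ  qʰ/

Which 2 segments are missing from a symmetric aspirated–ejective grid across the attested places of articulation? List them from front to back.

/tʰ/, /kʰ/

place of articulation  aspirated  ejective
bilabial          pʰ        pʼ      
dental            t̪ʰ       t̪ʼ     
alveolar          —         tʼ      
palatal           cʰ        cʼ      
velar             —         kʼ      
uvular            qʰ        qʼ      
Gaps, from front to back: alveolar lacks aspirated (/tʰ/); velar lacks aspirated (/kʰ/).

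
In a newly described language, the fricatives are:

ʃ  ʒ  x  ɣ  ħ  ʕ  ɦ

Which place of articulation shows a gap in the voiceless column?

glottal

place of articulation  voiceless  voiced  
postalveolar      ʃ         ʒ       
velar             x         ɣ       
pharyngeal        ħ         ʕ       
glottal           —         ɦ       
Every place of articulation has a voiceless member except glottal, where /h/ would be expected.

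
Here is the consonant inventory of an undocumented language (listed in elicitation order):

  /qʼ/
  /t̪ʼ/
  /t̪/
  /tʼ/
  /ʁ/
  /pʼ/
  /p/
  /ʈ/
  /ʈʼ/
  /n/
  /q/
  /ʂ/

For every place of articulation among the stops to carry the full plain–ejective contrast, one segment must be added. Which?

bilabial: plain /p/, ejective /pʼ/.
dental: plain /t̪/, ejective /t̪ʼ/.
alveolar: plain —, ejective /tʼ/.
retroflex: plain /ʈ/, ejective /ʈʼ/.
uvular: plain /q/, ejective /qʼ/.
The alveolar row has no plain member, so the gap is the plain alveolar stop /t/.

/t/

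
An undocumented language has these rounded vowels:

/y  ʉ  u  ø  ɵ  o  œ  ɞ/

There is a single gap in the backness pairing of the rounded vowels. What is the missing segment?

height            front     central   back    
high              y         ʉ         u       
high-mid          ø         ɵ         o       
low-mid           œ         ɞ         —       
The low-mid row has no back member, so the gap is the low-mid back rounded vowel /ɔ/.

/ɔ/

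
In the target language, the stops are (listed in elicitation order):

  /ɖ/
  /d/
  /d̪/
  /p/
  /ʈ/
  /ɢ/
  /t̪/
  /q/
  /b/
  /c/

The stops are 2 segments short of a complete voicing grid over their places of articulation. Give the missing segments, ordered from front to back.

/t/, /ɟ/

place of articulation  voiceless  voiced  
bilabial          p         b       
dental            t̪        d̪      
alveolar          —         d       
retroflex         ʈ         ɖ       
palatal           c         —       
uvular            q         ɢ       
Gaps, from front to back: alveolar lacks voiceless (/t/); palatal lacks voiced (/ɟ/).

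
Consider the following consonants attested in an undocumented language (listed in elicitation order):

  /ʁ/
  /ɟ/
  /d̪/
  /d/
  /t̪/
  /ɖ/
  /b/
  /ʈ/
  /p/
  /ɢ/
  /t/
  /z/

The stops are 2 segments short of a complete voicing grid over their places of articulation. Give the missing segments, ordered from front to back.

Voiceless: /p/ (bilabial), /t̪/ (dental), /t/ (alveolar), /ʈ/ (retroflex).
Voiced: /b/ (bilabial), /d̪/ (dental), /d/ (alveolar), /ɖ/ (retroflex), /ɟ/ (palatal), /ɢ/ (uvular).
Gaps, from front to back: palatal lacks voiceless (/c/); uvular lacks voiceless (/q/).

/c/, /q/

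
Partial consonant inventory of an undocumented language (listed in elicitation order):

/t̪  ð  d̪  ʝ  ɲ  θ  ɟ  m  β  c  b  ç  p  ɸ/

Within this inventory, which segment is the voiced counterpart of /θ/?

/ð/

/θ/ is a voiceless dental fricative.
The voiced counterpart is a voiced dental fricative — in this inventory, /ð/.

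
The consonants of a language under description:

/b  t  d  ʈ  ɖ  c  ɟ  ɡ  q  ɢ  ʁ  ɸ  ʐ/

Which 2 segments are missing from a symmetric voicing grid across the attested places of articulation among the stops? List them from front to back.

place of articulation  voiceless  voiced  
bilabial          —         b       
alveolar          t         d       
retroflex         ʈ         ɖ       
palatal           c         ɟ       
velar             —         ɡ       
uvular            q         ɢ       
Gaps, from front to back: bilabial lacks voiceless (/p/); velar lacks voiceless (/k/).

/p/, /k/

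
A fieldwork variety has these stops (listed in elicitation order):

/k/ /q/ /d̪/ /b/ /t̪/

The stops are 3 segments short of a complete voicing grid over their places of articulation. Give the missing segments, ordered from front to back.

/p/, /ɡ/, /ɢ/

Voiceless: /t̪/ (dental), /k/ (velar), /q/ (uvular).
Voiced: /b/ (bilabial), /d̪/ (dental).
Gaps, from front to back: bilabial lacks voiceless (/p/); velar lacks voiced (/ɡ/); uvular lacks voiced (/ɢ/).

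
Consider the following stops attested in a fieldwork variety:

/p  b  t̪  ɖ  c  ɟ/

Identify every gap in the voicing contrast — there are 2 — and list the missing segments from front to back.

place of articulation  voiceless  voiced  
bilabial          p         b       
dental            t̪        —       
retroflex         —         ɖ       
palatal           c         ɟ       
Gaps, from front to back: dental lacks voiced (/d̪/); retroflex lacks voiceless (/ʈ/).

/d̪/, /ʈ/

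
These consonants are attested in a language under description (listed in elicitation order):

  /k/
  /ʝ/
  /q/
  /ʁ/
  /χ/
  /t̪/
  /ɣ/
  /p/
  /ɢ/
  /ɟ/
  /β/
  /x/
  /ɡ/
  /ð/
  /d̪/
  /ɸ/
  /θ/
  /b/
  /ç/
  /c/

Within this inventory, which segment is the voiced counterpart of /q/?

/q/ is a voiceless uvular stop.
The voiced counterpart is a voiced uvular stop — in this inventory, /ɢ/.

/ɢ/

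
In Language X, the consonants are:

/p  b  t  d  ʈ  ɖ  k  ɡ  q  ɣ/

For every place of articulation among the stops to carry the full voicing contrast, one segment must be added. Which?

Voiceless: /p/ (bilabial), /t/ (alveolar), /ʈ/ (retroflex), /k/ (velar), /q/ (uvular).
Voiced: /b/ (bilabial), /d/ (alveolar), /ɖ/ (retroflex), /ɡ/ (velar).
The uvular row has no voiced member, so the gap is the voiced uvular stop /ɢ/.

/ɢ/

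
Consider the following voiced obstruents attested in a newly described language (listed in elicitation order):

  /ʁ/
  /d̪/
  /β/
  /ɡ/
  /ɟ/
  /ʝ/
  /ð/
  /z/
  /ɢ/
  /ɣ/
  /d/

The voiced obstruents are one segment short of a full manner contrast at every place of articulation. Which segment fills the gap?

/b/

Stop: /d̪/ (dental), /d/ (alveolar), /ɟ/ (palatal), /ɡ/ (velar), /ɢ/ (uvular).
Fricative: /β/ (bilabial), /ð/ (dental), /z/ (alveolar), /ʝ/ (palatal), /ɣ/ (velar), /ʁ/ (uvular).
The bilabial row has no stop member, so the gap is the bilabial stop /b/.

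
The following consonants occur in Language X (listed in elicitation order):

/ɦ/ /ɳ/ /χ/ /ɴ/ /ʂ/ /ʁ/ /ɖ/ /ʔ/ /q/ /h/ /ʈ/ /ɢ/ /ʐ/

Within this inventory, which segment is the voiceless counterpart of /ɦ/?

/h/

/ɦ/ is a voiced glottal fricative.
The voiceless counterpart is a voiceless glottal fricative — in this inventory, /h/.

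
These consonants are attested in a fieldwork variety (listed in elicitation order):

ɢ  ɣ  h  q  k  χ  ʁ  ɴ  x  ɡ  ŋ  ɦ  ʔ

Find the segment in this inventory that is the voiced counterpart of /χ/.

/χ/ is a voiceless uvular fricative.
The voiced counterpart is a voiced uvular fricative — in this inventory, /ʁ/.

/ʁ/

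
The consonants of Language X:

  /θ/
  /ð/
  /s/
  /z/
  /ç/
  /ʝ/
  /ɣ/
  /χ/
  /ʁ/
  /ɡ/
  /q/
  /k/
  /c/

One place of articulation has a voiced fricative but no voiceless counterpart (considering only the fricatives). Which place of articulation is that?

Voiceless: /θ/ (dental), /s/ (alveolar), /ç/ (palatal), /χ/ (uvular).
Voiced: /ð/ (dental), /z/ (alveolar), /ʝ/ (palatal), /ɣ/ (velar), /ʁ/ (uvular).
Every place of articulation has a voiceless member except velar, where /x/ would be expected.

velar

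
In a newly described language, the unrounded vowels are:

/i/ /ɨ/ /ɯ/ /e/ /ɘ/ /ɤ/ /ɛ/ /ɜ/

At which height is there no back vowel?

Front: /i/ (high), /e/ (high-mid), /ɛ/ (low-mid).
Central: /ɨ/ (high), /ɘ/ (high-mid), /ɜ/ (low-mid).
Back: /ɯ/ (high), /ɤ/ (high-mid).
Every height has a back member except low-mid, where /ʌ/ would be expected.

low-mid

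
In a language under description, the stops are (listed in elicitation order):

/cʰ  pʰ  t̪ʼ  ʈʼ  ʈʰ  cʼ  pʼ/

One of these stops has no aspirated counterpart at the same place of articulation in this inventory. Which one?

Bilabial: /pʰ/ ~ /pʼ/
Retroflex: /ʈʰ/ ~ /ʈʼ/
Palatal: /cʰ/ ~ /cʼ/
Dental: only /t̪ʼ/ (ejective); no aspirated partner.
So /t̪ʼ/ is the unpaired segment.

/t̪ʼ/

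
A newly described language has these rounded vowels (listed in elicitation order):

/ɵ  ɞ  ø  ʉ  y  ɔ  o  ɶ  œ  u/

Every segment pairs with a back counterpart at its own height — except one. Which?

High: /y/ ~ /ʉ/ ~ /u/
High-mid: /ø/ ~ /ɵ/ ~ /o/
Low-mid: /œ/ ~ /ɞ/ ~ /ɔ/
Low: only /ɶ/ (front); no back partner.
So /ɶ/ is the unpaired segment.

/ɶ/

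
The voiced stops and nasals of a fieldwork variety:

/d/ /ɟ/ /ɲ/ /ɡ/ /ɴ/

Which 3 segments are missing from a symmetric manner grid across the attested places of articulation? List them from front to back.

Oral stop: /d/ (alveolar), /ɟ/ (palatal), /ɡ/ (velar).
Nasal: /ɲ/ (palatal), /ɴ/ (uvular).
Gaps, from front to back: alveolar lacks nasal (/n/); velar lacks nasal (/ŋ/); uvular lacks oral stop (/ɢ/).

/n/, /ŋ/, /ɢ/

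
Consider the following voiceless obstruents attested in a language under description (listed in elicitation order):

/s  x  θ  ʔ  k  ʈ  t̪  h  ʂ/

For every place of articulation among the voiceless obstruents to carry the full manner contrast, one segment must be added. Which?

/t/

Stop: /t̪/ (dental), /ʈ/ (retroflex), /k/ (velar), /ʔ/ (glottal).
Fricative: /θ/ (dental), /s/ (alveolar), /ʂ/ (retroflex), /x/ (velar), /h/ (glottal).
The alveolar row has no stop member, so the gap is the alveolar stop /t/.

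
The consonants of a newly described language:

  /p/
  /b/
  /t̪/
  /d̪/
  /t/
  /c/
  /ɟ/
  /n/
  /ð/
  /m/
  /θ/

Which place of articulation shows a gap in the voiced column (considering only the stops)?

alveolar

Voiceless: /p/ (bilabial), /t̪/ (dental), /t/ (alveolar), /c/ (palatal).
Voiced: /b/ (bilabial), /d̪/ (dental), /ɟ/ (palatal).
Every place of articulation has a voiced member except alveolar, where /d/ would be expected.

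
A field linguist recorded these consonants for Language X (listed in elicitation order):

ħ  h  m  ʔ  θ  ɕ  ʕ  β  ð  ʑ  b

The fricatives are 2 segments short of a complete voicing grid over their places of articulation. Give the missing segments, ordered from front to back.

bilabial: voiceless —, voiced /β/.
dental: voiceless /θ/, voiced /ð/.
alveolo-palatal: voiceless /ɕ/, voiced /ʑ/.
pharyngeal: voiceless /ħ/, voiced /ʕ/.
glottal: voiceless /h/, voiced —.
Gaps, from front to back: bilabial lacks voiceless (/ɸ/); glottal lacks voiced (/ɦ/).

/ɸ/, /ɦ/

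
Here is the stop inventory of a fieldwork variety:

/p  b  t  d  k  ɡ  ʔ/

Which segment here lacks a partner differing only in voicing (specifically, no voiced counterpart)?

Bilabial: /p/ ~ /b/
Alveolar: /t/ ~ /d/
Velar: /k/ ~ /ɡ/
Glottal: only /ʔ/ (voiceless); no voiced partner.
So /ʔ/ is the unpaired segment.

/ʔ/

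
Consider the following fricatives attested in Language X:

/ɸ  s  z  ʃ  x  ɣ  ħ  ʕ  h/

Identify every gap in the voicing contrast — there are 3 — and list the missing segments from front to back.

/β/, /ʒ/, /ɦ/

place of articulation  voiceless  voiced  
bilabial          ɸ         —       
alveolar          s         z       
postalveolar      ʃ         —       
velar             x         ɣ       
pharyngeal        ħ         ʕ       
glottal           h         —       
Gaps, from front to back: bilabial lacks voiced (/β/); postalveolar lacks voiced (/ʒ/); glottal lacks voiced (/ɦ/).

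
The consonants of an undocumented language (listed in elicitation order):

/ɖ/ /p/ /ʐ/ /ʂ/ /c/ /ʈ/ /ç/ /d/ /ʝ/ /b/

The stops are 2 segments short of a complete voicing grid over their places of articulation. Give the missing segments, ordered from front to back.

/t/, /ɟ/

bilabial: voiceless /p/, voiced /b/.
alveolar: voiceless —, voiced /d/.
retroflex: voiceless /ʈ/, voiced /ɖ/.
palatal: voiceless /c/, voiced —.
Gaps, from front to back: alveolar lacks voiceless (/t/); palatal lacks voiced (/ɟ/).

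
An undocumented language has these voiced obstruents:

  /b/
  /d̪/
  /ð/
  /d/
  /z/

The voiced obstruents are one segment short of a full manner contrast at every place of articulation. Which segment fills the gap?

/β/

bilabial: stop /b/, fricative —.
dental: stop /d̪/, fricative /ð/.
alveolar: stop /d/, fricative /z/.
The bilabial row has no fricative member, so the gap is the bilabial fricative /β/.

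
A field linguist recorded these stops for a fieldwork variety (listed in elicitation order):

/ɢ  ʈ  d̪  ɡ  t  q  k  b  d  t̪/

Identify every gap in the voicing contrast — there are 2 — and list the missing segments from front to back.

/p/, /ɖ/

Voiceless: /t̪/ (dental), /t/ (alveolar), /ʈ/ (retroflex), /k/ (velar), /q/ (uvular).
Voiced: /b/ (bilabial), /d̪/ (dental), /d/ (alveolar), /ɡ/ (velar), /ɢ/ (uvular).
Gaps, from front to back: bilabial lacks voiceless (/p/); retroflex lacks voiced (/ɖ/).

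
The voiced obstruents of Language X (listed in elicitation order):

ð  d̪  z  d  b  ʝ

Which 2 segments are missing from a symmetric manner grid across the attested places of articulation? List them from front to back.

Stop: /b/ (bilabial), /d̪/ (dental), /d/ (alveolar).
Fricative: /ð/ (dental), /z/ (alveolar), /ʝ/ (palatal).
Gaps, from front to back: bilabial lacks fricative (/β/); palatal lacks stop (/ɟ/).

/β/, /ɟ/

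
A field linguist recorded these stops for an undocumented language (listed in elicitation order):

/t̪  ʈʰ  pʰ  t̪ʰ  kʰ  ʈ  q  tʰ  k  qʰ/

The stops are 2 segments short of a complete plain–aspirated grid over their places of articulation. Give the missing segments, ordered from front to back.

bilabial: plain —, aspirated /pʰ/.
dental: plain /t̪/, aspirated /t̪ʰ/.
alveolar: plain —, aspirated /tʰ/.
retroflex: plain /ʈ/, aspirated /ʈʰ/.
velar: plain /k/, aspirated /kʰ/.
uvular: plain /q/, aspirated /qʰ/.
Gaps, from front to back: bilabial lacks plain (/p/); alveolar lacks plain (/t/).

/p/, /t/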